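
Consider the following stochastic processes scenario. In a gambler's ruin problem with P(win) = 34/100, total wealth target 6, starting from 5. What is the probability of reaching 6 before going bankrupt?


Gambler's ruin formula:
r = q/p = 0.6600/0.3400 = 1.9412
P(win) = (1 - r^i)/(1 - r^N)
= (1 - 1.9412^5)/(1 - 1.9412^6)
= 0.5059

0.5059


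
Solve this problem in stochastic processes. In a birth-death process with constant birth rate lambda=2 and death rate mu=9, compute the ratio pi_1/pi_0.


For birth-death process, pi_n/pi_0 = (lambda/mu)^n
= (2/9)^1
= 0.2222

0.2222


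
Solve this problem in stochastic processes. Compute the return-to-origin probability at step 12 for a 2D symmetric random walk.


P = C(12,6)^2 / 4^12
= 924^2 / 16777216
= 853776 / 16777216
= 0.0509

0.0509


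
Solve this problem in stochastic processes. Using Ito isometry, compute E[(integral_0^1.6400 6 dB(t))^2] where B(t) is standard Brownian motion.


By Ito isometry: E[(int f dB)^2] = int f^2 dt
= 6^2 * 1.6400
= 36 * 1.6400 = 59.0400

59.0400


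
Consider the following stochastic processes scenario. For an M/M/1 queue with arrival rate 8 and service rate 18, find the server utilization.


rho = lambda/mu
= 8/18
= 0.4444

0.4444


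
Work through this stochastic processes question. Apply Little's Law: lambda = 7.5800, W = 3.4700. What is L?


Little's Law: L = lambda * W
= 7.5800 * 3.4700
= 26.3026

26.3026


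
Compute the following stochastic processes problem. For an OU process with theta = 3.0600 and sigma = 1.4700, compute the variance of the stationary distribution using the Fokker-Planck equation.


Stationary variance = sigma^2 / (2*theta)
= 1.4700^2 / (2*3.0600)
= 2.1609 / 6.1200
= 0.3531

0.3531


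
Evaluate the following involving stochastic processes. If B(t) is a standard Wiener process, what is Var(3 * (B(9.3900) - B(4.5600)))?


Var(alpha*(B(t)-B(s))) = alpha^2 * (t-s)
= 3^2 * (9.3900 - 4.5600)
= 9 * 4.8300
= 43.4700

43.4700


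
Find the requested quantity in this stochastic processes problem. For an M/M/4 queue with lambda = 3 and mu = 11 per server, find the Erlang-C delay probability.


a = lambda/mu = 0.2727
rho = a/c = 0.0682
Erlang-C formula applied:
C(c,a) = 1.8833e-04

1.8833e-04


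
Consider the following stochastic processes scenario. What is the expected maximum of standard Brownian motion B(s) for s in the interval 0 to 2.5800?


E(max B(s)) = sqrt(2t/pi)
= sqrt(2*2.5800/pi)
= sqrt(1.6425)
= 1.2816

1.2816


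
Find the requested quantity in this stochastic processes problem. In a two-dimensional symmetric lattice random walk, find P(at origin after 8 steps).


P = C(8,4)^2 / 4^8
= 70^2 / 65536
= 4900 / 65536
= 0.0748

0.0748


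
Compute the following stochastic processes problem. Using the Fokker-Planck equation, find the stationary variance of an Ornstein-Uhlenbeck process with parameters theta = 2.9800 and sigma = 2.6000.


Stationary variance = sigma^2 / (2*theta)
= 2.6000^2 / (2*2.9800)
= 6.7600 / 5.9600
= 1.1342

1.1342


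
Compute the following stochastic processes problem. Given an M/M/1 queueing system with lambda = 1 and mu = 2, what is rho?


rho = lambda/mu
= 1/2
= 0.5000

0.5000


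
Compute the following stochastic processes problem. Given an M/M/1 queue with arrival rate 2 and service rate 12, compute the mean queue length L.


rho = 2/12 = 0.1667
L = rho/(1-rho)
= 0.1667/0.8333
= 0.2000

0.2000


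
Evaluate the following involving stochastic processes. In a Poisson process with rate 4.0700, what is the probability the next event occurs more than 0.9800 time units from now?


P(X > t) = exp(-lambda * t)
= exp(-4.0700 * 0.9800)
= exp(-3.9886) = 0.0185

0.0185


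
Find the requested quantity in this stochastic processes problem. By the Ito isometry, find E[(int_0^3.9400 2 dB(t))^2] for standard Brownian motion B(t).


By Ito isometry: E[(int f dB)^2] = int f^2 dt
= 2^2 * 3.9400
= 4 * 3.9400 = 15.7600

15.7600


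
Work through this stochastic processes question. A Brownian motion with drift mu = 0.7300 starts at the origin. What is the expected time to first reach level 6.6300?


Expected first passage time = a/mu
= 6.6300/0.7300
= 9.0822

9.0822


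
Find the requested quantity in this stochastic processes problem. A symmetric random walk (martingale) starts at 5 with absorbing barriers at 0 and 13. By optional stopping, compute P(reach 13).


By optional stopping theorem: E(M at tau) = M(0) = 5
P(hit 13)*13 + P(hit 0)*0 = 5
P(hit 13) = (5 - 0)/(13 - 0) = 5/13 = 0.3846

0.3846


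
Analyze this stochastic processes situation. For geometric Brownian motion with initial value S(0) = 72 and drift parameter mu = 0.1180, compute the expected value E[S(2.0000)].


E[S(t)] = S(0) * exp(mu * t)
= 72 * exp(0.1180 * 2.0000)
= 72 * 1.2662
= 91.1646

91.1646


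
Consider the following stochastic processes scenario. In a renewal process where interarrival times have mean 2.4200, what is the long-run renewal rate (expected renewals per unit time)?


Long-run renewal rate = 1/E(X)
= 1/2.4200
= 0.4132

0.4132


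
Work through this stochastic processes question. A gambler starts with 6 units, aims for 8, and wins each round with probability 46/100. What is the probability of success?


Gambler's ruin formula:
r = q/p = 0.5400/0.4600 = 1.1739
P(win) = (1 - r^i)/(1 - r^N)
= (1 - 1.1739^6)/(1 - 1.1739^8)
= 0.6204

0.6204


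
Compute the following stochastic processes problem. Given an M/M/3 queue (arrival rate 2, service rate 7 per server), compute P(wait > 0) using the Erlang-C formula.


a = lambda/mu = 0.2857
rho = a/c = 0.0952
Erlang-C formula applied:
C(c,a) = 0.0032

0.0032


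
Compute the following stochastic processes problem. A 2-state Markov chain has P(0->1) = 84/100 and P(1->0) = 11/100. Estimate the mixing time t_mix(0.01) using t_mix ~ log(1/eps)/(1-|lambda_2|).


lambda_2 = |1 - p01 - p10| = |1 - 0.8400 - 0.1100| = 0.0500
t_mix ~ log(1/eps)/(1 - |lambda_2|)
= log(100)/(1 - 0.0500) = 4.6052/0.9500
= 4.8475

4.8475


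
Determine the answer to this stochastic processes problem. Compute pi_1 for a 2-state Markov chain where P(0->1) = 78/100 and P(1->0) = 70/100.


Stationary distribution: pi_0 = p10/(p01+p10), pi_1 = p01/(p01+p10)
p01 = 0.7800, p10 = 0.7000
pi_1 = 0.5270

0.5270


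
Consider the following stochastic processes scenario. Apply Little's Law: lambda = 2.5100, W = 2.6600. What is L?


Little's Law: L = lambda * W
= 2.5100 * 2.6600
= 6.6766

6.6766


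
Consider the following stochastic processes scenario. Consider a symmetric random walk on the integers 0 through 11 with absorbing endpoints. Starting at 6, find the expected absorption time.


For symmetric RW on 0,...,N with absorbing barriers, E(i) = i*(N-i)
E(6) = 6 * 5 = 30

30


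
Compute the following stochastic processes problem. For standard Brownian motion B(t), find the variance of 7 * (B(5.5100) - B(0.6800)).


Var(alpha*(B(t)-B(s))) = alpha^2 * (t-s)
= 7^2 * (5.5100 - 0.6800)
= 49 * 4.8300
= 236.6700

236.6700


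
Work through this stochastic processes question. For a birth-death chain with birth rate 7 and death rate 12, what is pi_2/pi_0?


For birth-death process, pi_n/pi_0 = (lambda/mu)^n
= (7/12)^2
= 0.3403

0.3403


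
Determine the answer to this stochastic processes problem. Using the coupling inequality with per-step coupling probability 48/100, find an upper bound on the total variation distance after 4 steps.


TV distance bound <= (1-delta)^n
= (1 - 0.4800)^4
= 0.5200^4
= 0.0731

0.0731


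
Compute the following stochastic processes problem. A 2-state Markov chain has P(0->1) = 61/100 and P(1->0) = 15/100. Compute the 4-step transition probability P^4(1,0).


Computing P^4 by matrix multiplication.
P = [[0.3900, 0.6100], [0.1500, 0.8500]]
After raising P to the power 4:
P^4(1,0) = 0.1967

0.1967


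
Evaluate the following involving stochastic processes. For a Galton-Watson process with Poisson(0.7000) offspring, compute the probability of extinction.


Since mu = 0.7000 <= 1, extinction probability = 1.

1.0000


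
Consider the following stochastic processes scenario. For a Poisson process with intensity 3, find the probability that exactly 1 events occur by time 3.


P(N(t)=k) = (lambda*t)^k * exp(-lambda*t) / k!
lambda*t = 9
= 9^1 * exp(-9) / 1!
= 9 * 1.2341e-04 / 1
= 0.0011

0.0011


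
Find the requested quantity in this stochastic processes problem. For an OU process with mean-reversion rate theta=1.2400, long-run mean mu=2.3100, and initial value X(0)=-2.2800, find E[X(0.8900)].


E[X(t)] = mu + (X(0) - mu)*exp(-theta*t)
= 2.3100 + (-2.2800 - 2.3100)*exp(-1.2400*0.8900)
= 2.3100 + -4.5900 * 0.3317
= 0.7876

0.7876


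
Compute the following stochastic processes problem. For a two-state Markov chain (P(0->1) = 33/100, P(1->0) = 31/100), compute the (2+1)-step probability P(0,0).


P^3 = P^2 * P^1
Computing via matrix multiplication of the transition matrix.
Entry (0,0) of P^3 = 0.5084

0.5084


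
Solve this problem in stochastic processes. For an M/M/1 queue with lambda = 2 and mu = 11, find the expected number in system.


rho = 2/11 = 0.1818
L = rho/(1-rho)
= 0.1818/0.8182
= 0.2222

0.2222


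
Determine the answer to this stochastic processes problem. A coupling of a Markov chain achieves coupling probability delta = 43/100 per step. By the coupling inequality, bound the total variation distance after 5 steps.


TV distance bound <= (1-delta)^n
= (1 - 0.4300)^5
= 0.5700^5
= 0.0602

0.0602


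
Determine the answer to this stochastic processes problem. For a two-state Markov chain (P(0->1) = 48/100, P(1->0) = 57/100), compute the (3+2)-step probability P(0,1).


P^5 = P^3 * P^2
Computing via matrix multiplication of the transition matrix.
Entry (0,1) of P^5 = 0.4571

0.4571


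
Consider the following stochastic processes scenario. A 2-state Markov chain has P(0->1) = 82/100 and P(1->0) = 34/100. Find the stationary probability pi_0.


Stationary distribution: pi_0 = p10/(p01+p10), pi_1 = p01/(p01+p10)
p01 = 0.8200, p10 = 0.3400
pi_0 = 0.2931

0.2931


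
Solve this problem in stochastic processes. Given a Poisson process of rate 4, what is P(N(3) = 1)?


P(N(t)=k) = (lambda*t)^k * exp(-lambda*t) / k!
lambda*t = 12
= 12^1 * exp(-12) / 1!
= 12 * 6.1442e-06 / 1
= 7.3731e-05

7.3731e-05


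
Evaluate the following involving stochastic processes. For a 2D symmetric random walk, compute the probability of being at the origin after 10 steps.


P = C(10,5)^2 / 4^10
= 252^2 / 1048576
= 63504 / 1048576
= 0.0606

0.0606


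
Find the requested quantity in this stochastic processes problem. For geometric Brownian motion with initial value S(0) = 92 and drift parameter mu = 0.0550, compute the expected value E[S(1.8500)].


E[S(t)] = S(0) * exp(mu * t)
= 92 * exp(0.0550 * 1.8500)
= 92 * 1.1071
= 101.8538

101.8538


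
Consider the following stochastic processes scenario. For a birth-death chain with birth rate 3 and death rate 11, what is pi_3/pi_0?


For birth-death process, pi_n/pi_0 = (lambda/mu)^n
= (3/11)^3
= 0.0203

0.0203


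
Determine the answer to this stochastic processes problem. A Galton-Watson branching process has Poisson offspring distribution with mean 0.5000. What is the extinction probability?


Since mu = 0.5000 <= 1, extinction probability = 1.

1.0000


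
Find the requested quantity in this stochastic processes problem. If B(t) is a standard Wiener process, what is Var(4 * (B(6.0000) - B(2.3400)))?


Var(alpha*(B(t)-B(s))) = alpha^2 * (t-s)
= 4^2 * (6.0000 - 2.3400)
= 16 * 3.6600
= 58.5600

58.5600


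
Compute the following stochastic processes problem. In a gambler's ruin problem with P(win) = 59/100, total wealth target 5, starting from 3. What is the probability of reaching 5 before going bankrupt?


Gambler's ruin formula:
r = q/p = 0.4100/0.5900 = 0.6949
P(win) = (1 - r^i)/(1 - r^N)
= (1 - 0.6949^3)/(1 - 0.6949^5)
= 0.7929

0.7929


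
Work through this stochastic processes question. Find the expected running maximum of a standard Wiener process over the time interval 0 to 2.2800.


E(max B(s)) = sqrt(2t/pi)
= sqrt(2*2.2800/pi)
= sqrt(1.4515)
= 1.2048

1.2048


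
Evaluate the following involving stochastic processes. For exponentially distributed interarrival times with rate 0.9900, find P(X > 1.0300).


P(X > t) = exp(-lambda * t)
= exp(-0.9900 * 1.0300)
= exp(-1.0197) = 0.3607

0.3607


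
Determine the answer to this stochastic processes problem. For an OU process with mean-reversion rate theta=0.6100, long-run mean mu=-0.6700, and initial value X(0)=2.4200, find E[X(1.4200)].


E[X(t)] = mu + (X(0) - mu)*exp(-theta*t)
= -0.6700 + (2.4200 - -0.6700)*exp(-0.6100*1.4200)
= -0.6700 + 3.0900 * 0.4205
= 0.6295

0.6295


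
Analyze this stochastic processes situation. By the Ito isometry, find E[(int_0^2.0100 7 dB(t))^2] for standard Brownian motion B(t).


By Ito isometry: E[(int f dB)^2] = int f^2 dt
= 7^2 * 2.0100
= 49 * 2.0100 = 98.4900

98.4900


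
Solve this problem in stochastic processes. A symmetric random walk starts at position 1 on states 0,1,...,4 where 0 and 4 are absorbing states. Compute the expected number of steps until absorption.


For symmetric RW on 0,...,N with absorbing barriers, E(i) = i*(N-i)
E(1) = 1 * 3 = 3

3


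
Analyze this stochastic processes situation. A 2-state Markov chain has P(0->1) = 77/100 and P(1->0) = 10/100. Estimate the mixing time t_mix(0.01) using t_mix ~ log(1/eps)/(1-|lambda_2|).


lambda_2 = |1 - p01 - p10| = |1 - 0.7700 - 0.1000| = 0.1300
t_mix ~ log(1/eps)/(1 - |lambda_2|)
= log(100)/(1 - 0.1300) = 4.6052/0.8700
= 5.2933

5.2933


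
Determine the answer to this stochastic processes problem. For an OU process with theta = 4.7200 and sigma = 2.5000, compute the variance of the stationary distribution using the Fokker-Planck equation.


Stationary variance = sigma^2 / (2*theta)
= 2.5000^2 / (2*4.7200)
= 6.2500 / 9.4400
= 0.6621

0.6621


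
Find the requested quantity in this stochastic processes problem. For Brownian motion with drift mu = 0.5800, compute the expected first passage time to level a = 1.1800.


Expected first passage time = a/mu
= 1.1800/0.5800
= 2.0345

2.0345


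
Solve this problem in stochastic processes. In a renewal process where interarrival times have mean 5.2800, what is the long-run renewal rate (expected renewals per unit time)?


Long-run renewal rate = 1/E(X)
= 1/5.2800
= 0.1894

0.1894


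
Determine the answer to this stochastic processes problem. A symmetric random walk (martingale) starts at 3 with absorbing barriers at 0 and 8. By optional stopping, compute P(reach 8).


By optional stopping theorem: E(M at tau) = M(0) = 3
P(hit 8)*8 + P(hit 0)*0 = 3
P(hit 8) = (3 - 0)/(8 - 0) = 3/8 = 0.3750

0.3750


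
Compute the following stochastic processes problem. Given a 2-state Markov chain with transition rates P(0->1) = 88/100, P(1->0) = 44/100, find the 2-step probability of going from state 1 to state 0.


Computing P^2 by matrix multiplication.
P = [[0.1200, 0.8800], [0.4400, 0.5600]]
After raising P to the power 2:
P^2(1,0) = 0.2992

0.2992


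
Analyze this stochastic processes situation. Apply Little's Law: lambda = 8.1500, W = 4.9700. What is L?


Little's Law: L = lambda * W
= 8.1500 * 4.9700
= 40.5055

40.5055


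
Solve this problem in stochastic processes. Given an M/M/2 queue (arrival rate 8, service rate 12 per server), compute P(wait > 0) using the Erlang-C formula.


a = lambda/mu = 0.6667
rho = a/c = 0.3333
Erlang-C formula applied:
C(c,a) = 0.1667

0.1667


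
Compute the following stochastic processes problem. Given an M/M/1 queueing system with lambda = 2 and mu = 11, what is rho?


rho = lambda/mu
= 2/11
= 0.1818

0.1818


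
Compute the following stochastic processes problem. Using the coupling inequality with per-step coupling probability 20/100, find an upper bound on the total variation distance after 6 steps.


TV distance bound <= (1-delta)^n
= (1 - 0.2000)^6
= 0.8000^6
= 0.2621

0.2621


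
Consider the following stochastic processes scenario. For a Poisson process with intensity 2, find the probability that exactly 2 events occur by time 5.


P(N(t)=k) = (lambda*t)^k * exp(-lambda*t) / k!
lambda*t = 10
= 10^2 * exp(-10) / 2!
= 100 * 4.5400e-05 / 2
= 0.0023

0.0023


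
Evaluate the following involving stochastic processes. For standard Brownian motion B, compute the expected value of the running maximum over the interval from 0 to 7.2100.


E(max B(s)) = sqrt(2t/pi)
= sqrt(2*7.2100/pi)
= sqrt(4.5900)
= 2.1424

2.1424


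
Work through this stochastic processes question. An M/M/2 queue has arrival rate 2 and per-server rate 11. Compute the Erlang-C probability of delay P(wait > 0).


a = lambda/mu = 0.1818
rho = a/c = 0.0909
Erlang-C formula applied:
C(c,a) = 0.0152

0.0152


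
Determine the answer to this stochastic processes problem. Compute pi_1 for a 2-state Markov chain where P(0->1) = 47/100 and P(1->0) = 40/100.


Stationary distribution: pi_0 = p10/(p01+p10), pi_1 = p01/(p01+p10)
p01 = 0.4700, p10 = 0.4000
pi_1 = 0.5402

0.5402


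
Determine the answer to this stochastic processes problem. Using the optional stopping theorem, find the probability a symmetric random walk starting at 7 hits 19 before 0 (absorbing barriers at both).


By optional stopping theorem: E(M at tau) = M(0) = 7
P(hit 19)*19 + P(hit 0)*0 = 7
P(hit 19) = (7 - 0)/(19 - 0) = 7/19 = 0.3684

0.3684


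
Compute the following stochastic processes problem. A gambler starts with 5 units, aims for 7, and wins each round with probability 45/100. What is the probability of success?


Gambler's ruin formula:
r = q/p = 0.5500/0.4500 = 1.2222
P(win) = (1 - r^i)/(1 - r^N)
= (1 - 1.2222^5)/(1 - 1.2222^7)
= 0.5619

0.5619


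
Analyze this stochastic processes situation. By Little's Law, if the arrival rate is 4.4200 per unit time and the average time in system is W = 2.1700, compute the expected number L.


Little's Law: L = lambda * W
= 4.4200 * 2.1700
= 9.5914

9.5914


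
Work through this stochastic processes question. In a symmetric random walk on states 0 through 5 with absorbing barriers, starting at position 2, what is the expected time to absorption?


For symmetric RW on 0,...,N with absorbing barriers, E(i) = i*(N-i)
E(2) = 2 * 3 = 6

6


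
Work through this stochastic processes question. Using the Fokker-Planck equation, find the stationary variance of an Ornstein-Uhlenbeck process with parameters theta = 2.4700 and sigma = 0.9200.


Stationary variance = sigma^2 / (2*theta)
= 0.9200^2 / (2*2.4700)
= 0.8464 / 4.9400
= 0.1713

0.1713


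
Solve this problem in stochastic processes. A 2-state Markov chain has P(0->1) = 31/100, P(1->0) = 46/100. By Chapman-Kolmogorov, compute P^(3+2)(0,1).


P^5 = P^3 * P^2
Computing via matrix multiplication of the transition matrix.
Entry (0,1) of P^5 = 0.4023

0.4023


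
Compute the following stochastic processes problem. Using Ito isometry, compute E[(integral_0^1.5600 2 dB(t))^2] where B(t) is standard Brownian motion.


By Ito isometry: E[(int f dB)^2] = int f^2 dt
= 2^2 * 1.5600
= 4 * 1.5600 = 6.2400

6.2400


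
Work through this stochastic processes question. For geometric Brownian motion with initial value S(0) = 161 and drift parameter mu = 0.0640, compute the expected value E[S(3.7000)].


E[S(t)] = S(0) * exp(mu * t)
= 161 * exp(0.0640 * 3.7000)
= 161 * 1.2672
= 204.0172

204.0172


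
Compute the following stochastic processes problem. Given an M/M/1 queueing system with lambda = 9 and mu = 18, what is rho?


rho = lambda/mu
= 9/18
= 0.5000

0.5000


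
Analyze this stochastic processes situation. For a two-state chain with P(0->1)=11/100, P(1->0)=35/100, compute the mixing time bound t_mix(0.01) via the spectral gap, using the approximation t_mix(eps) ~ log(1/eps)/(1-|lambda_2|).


lambda_2 = |1 - p01 - p10| = |1 - 0.1100 - 0.3500| = 0.5400
t_mix ~ log(1/eps)/(1 - |lambda_2|)
= log(100)/(1 - 0.5400) = 4.6052/0.4600
= 10.0112

10.0112


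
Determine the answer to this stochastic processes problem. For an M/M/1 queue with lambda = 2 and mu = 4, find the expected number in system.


rho = 2/4 = 0.5000
L = rho/(1-rho)
= 0.5000/0.5000
= 1.0000

1.0000


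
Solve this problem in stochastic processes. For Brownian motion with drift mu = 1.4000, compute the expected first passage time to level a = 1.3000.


Expected first passage time = a/mu
= 1.3000/1.4000
= 0.9286

0.9286


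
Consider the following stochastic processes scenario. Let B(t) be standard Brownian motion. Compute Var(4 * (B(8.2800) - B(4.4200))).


Var(alpha*(B(t)-B(s))) = alpha^2 * (t-s)
= 4^2 * (8.2800 - 4.4200)
= 16 * 3.8600
= 61.7600

61.7600


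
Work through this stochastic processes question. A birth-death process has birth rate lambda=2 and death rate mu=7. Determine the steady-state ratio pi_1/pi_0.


For birth-death process, pi_n/pi_0 = (lambda/mu)^n
= (2/7)^1
= 0.2857

0.2857


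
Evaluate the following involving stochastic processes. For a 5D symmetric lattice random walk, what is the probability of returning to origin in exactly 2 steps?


P(return in 2 steps) = P(reverse first step) = 1/(2d)
= 1/10
= 0.1000

0.1000


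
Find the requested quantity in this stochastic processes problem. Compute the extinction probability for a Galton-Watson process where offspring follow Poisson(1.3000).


Since mu = 1.3000 > 1, extinction prob q < 1.
Solve s = exp(mu*(s-1)) iteratively.
q = 0.5770

0.5770


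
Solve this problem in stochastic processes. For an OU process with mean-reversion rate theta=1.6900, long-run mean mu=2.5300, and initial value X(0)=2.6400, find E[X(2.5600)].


E[X(t)] = mu + (X(0) - mu)*exp(-theta*t)
= 2.5300 + (2.6400 - 2.5300)*exp(-1.6900*2.5600)
= 2.5300 + 0.1100 * 0.0132
= 2.5315

2.5315


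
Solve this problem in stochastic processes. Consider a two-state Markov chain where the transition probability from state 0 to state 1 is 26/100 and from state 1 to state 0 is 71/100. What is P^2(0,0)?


Computing P^2 by matrix multiplication.
P = [[0.7400, 0.2600], [0.7100, 0.2900]]
After raising P to the power 2:
P^2(0,0) = 0.7322

0.7322


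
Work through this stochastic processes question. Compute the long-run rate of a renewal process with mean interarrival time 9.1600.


Long-run renewal rate = 1/E(X)
= 1/9.1600
= 0.1092

0.1092


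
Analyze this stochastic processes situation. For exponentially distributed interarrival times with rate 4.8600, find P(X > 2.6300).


P(X > t) = exp(-lambda * t)
= exp(-4.8600 * 2.6300)
= exp(-12.7818) = 2.8115e-06

2.8115e-06


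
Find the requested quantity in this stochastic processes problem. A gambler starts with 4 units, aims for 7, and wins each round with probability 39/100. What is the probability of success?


Gambler's ruin formula:
r = q/p = 0.6100/0.3900 = 1.5641
P(win) = (1 - r^i)/(1 - r^N)
= (1 - 1.5641^4)/(1 - 1.5641^7)
= 0.2276

0.2276


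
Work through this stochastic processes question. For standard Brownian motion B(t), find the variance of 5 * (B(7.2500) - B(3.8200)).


Var(alpha*(B(t)-B(s))) = alpha^2 * (t-s)
= 5^2 * (7.2500 - 3.8200)
= 25 * 3.4300
= 85.7500

85.7500


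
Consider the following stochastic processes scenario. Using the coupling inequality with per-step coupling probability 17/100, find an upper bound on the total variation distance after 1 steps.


TV distance bound <= (1-delta)^n
= (1 - 0.1700)^1
= 0.8300^1
= 0.8300

0.8300


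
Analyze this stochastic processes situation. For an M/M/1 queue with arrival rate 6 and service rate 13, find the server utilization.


rho = lambda/mu
= 6/13
= 0.4615

0.4615


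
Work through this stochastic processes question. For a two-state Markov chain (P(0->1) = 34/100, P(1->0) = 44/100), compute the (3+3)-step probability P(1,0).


P^6 = P^3 * P^3
Computing via matrix multiplication of the transition matrix.
Entry (1,0) of P^6 = 0.5640

0.5640


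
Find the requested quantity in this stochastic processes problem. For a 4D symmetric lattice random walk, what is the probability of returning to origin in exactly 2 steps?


P(return in 2 steps) = P(reverse first step) = 1/(2d)
= 1/8
= 0.1250

0.1250


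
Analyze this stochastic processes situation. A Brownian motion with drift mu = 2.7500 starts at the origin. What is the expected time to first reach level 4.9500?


Expected first passage time = a/mu
= 4.9500/2.7500
= 1.8000

1.8000


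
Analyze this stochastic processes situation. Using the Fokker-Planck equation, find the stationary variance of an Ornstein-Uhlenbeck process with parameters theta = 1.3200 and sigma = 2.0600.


Stationary variance = sigma^2 / (2*theta)
= 2.0600^2 / (2*1.3200)
= 4.2436 / 2.6400
= 1.6074

1.6074


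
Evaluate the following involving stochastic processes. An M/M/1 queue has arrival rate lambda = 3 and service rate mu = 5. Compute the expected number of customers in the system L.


rho = 3/5 = 0.6000
L = rho/(1-rho)
= 0.6000/0.4000
= 1.5000

1.5000


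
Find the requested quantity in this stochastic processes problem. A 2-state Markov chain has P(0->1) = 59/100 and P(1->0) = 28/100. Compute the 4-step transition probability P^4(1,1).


Computing P^4 by matrix multiplication.
P = [[0.4100, 0.5900], [0.2800, 0.7200]]
After raising P to the power 4:
P^4(1,1) = 0.6783

0.6783


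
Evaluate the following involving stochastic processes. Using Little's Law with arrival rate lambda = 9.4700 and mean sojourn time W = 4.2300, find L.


Little's Law: L = lambda * W
= 9.4700 * 4.2300
= 40.0581

40.0581


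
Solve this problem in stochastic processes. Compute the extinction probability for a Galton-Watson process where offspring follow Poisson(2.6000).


Since mu = 2.6000 > 1, extinction prob q < 1.
Solve s = exp(mu*(s-1)) iteratively.
q = 0.0951

0.0951


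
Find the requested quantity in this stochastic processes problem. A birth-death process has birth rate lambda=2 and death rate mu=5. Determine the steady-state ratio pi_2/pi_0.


For birth-death process, pi_n/pi_0 = (lambda/mu)^n
= (2/5)^2
= 0.1600

0.1600


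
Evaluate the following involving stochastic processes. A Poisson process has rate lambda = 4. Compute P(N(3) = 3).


P(N(t)=k) = (lambda*t)^k * exp(-lambda*t) / k!
lambda*t = 12
= 12^3 * exp(-12) / 3!
= 1728 * 6.1442e-06 / 6
= 0.0018

0.0018


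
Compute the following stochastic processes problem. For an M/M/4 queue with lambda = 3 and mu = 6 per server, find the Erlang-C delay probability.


a = lambda/mu = 0.5000
rho = a/c = 0.1250
Erlang-C formula applied:
C(c,a) = 0.0018

0.0018


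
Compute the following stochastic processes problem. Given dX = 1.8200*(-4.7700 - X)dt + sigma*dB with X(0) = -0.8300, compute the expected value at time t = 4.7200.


E[X(t)] = mu + (X(0) - mu)*exp(-theta*t)
= -4.7700 + (-0.8300 - -4.7700)*exp(-1.8200*4.7200)
= -4.7700 + 3.9400 * 1.8588e-04
= -4.7693

-4.7693


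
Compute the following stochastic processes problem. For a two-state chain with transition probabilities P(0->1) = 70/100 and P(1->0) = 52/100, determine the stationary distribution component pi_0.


Stationary distribution: pi_0 = p10/(p01+p10), pi_1 = p01/(p01+p10)
p01 = 0.7000, p10 = 0.5200
pi_0 = 0.4262

0.4262


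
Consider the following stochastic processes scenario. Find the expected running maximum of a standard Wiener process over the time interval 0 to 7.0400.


E(max B(s)) = sqrt(2t/pi)
= sqrt(2*7.0400/pi)
= sqrt(4.4818)
= 2.1170

2.1170


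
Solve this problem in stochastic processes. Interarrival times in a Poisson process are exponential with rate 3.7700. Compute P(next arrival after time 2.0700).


P(X > t) = exp(-lambda * t)
= exp(-3.7700 * 2.0700)
= exp(-7.8039) = 4.0814e-04

4.0814e-04


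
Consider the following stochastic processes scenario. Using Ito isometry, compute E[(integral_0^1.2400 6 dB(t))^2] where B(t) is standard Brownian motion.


By Ito isometry: E[(int f dB)^2] = int f^2 dt
= 6^2 * 1.2400
= 36 * 1.2400 = 44.6400

44.6400


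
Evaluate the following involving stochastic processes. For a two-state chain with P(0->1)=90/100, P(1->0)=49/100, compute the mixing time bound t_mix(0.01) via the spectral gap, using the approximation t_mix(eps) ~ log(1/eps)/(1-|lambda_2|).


lambda_2 = |1 - p01 - p10| = |1 - 0.9000 - 0.4900| = 0.3900
t_mix ~ log(1/eps)/(1 - |lambda_2|)
= log(100)/(1 - 0.3900) = 4.6052/0.6100
= 7.5495

7.5495


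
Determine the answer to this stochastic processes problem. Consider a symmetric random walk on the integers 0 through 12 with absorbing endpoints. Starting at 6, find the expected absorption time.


For symmetric RW on 0,...,N with absorbing barriers, E(i) = i*(N-i)
E(6) = 6 * 6 = 36

36


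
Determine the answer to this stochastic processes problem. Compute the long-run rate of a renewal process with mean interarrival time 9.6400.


Long-run renewal rate = 1/E(X)
= 1/9.6400
= 0.1037

0.1037


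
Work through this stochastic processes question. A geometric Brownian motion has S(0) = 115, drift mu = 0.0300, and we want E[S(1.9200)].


E[S(t)] = S(0) * exp(mu * t)
= 115 * exp(0.0300 * 1.9200)
= 115 * 1.0593
= 121.8185

121.8185


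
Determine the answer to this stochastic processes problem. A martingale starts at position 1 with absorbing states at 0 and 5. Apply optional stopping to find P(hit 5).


By optional stopping theorem: E(M at tau) = M(0) = 1
P(hit 5)*5 + P(hit 0)*0 = 1
P(hit 5) = (1 - 0)/(5 - 0) = 1/5 = 0.2000

0.2000


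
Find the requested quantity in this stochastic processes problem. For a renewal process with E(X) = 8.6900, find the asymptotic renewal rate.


Long-run renewal rate = 1/E(X)
= 1/8.6900
= 0.1151

0.1151


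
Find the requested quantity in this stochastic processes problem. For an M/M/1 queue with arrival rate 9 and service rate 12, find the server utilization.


rho = lambda/mu
= 9/12
= 0.7500

0.7500


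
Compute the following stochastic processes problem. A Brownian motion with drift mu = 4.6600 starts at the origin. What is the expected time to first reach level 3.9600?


Expected first passage time = a/mu
= 3.9600/4.6600
= 0.8498

0.8498


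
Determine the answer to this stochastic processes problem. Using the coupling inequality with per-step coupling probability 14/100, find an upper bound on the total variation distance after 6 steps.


TV distance bound <= (1-delta)^n
= (1 - 0.1400)^6
= 0.8600^6
= 0.4046

0.4046


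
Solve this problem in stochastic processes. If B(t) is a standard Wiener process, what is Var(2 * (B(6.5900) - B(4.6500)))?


Var(alpha*(B(t)-B(s))) = alpha^2 * (t-s)
= 2^2 * (6.5900 - 4.6500)
= 4 * 1.9400
= 7.7600

7.7600


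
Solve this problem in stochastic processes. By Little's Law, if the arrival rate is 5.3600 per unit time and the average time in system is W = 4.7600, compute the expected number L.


Little's Law: L = lambda * W
= 5.3600 * 4.7600
= 25.5136

25.5136


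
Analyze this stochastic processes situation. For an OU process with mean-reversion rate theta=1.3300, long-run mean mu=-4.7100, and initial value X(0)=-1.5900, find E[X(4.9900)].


E[X(t)] = mu + (X(0) - mu)*exp(-theta*t)
= -4.7100 + (-1.5900 - -4.7100)*exp(-1.3300*4.9900)
= -4.7100 + 3.1200 * 0.0013
= -4.7059

-4.7059


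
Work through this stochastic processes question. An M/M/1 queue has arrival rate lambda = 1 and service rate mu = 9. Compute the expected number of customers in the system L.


rho = 1/9 = 0.1111
L = rho/(1-rho)
= 0.1111/0.8889
= 0.1250

0.1250


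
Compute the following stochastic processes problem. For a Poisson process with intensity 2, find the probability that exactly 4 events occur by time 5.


P(N(t)=k) = (lambda*t)^k * exp(-lambda*t) / k!
lambda*t = 10
= 10^4 * exp(-10) / 4!
= 10000 * 4.5400e-05 / 24
= 0.0189

0.0189


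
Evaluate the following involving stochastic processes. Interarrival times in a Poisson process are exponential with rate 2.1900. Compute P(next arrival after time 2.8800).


P(X > t) = exp(-lambda * t)
= exp(-2.1900 * 2.8800)
= exp(-6.3072) = 0.0018

0.0018


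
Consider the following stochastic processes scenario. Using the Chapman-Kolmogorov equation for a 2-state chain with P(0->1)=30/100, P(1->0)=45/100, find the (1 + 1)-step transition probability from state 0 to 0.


P^2 = P^1 * P^1
Computing via matrix multiplication of the transition matrix.
Entry (0,0) of P^2 = 0.6250

0.6250


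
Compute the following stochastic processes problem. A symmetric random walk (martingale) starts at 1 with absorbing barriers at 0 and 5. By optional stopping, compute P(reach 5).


By optional stopping theorem: E(M at tau) = M(0) = 1
P(hit 5)*5 + P(hit 0)*0 = 1
P(hit 5) = (1 - 0)/(5 - 0) = 1/5 = 0.2000

0.2000


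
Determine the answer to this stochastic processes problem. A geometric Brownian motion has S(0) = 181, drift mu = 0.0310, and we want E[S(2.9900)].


E[S(t)] = S(0) * exp(mu * t)
= 181 * exp(0.0310 * 2.9900)
= 181 * 1.0971
= 198.5790

198.5790


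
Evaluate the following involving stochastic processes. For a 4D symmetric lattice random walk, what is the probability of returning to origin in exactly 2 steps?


P(return in 2 steps) = P(reverse first step) = 1/(2d)
= 1/8
= 0.1250

0.1250


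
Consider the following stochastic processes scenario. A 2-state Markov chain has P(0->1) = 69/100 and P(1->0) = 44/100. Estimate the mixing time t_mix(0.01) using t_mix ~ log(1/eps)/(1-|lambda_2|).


lambda_2 = |1 - p01 - p10| = |1 - 0.6900 - 0.4400| = 0.1300
t_mix ~ log(1/eps)/(1 - |lambda_2|)
= log(100)/(1 - 0.1300) = 4.6052/0.8700
= 5.2933

5.2933


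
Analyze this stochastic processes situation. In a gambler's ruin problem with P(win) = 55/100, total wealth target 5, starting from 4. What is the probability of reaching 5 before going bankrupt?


Gambler's ruin formula:
r = q/p = 0.4500/0.5500 = 0.8182
P(win) = (1 - r^i)/(1 - r^N)
= (1 - 0.8182^4)/(1 - 0.8182^5)
= 0.8714

0.8714


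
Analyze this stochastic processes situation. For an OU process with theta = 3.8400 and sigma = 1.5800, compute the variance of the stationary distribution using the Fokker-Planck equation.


Stationary variance = sigma^2 / (2*theta)
= 1.5800^2 / (2*3.8400)
= 2.4964 / 7.6800
= 0.3251

0.3251


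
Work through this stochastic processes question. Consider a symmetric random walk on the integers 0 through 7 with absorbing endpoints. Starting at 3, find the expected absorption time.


For symmetric RW on 0,...,N with absorbing barriers, E(i) = i*(N-i)
E(3) = 3 * 4 = 12

12


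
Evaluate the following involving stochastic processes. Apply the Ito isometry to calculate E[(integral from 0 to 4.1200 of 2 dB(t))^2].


By Ito isometry: E[(int f dB)^2] = int f^2 dt
= 2^2 * 4.1200
= 4 * 4.1200 = 16.4800

16.4800


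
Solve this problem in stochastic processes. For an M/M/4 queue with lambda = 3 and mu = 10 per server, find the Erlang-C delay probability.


a = lambda/mu = 0.3000
rho = a/c = 0.0750
Erlang-C formula applied:
C(c,a) = 2.7030e-04

2.7030e-04


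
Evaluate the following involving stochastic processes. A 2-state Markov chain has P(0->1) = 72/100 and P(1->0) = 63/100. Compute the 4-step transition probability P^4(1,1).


Computing P^4 by matrix multiplication.
P = [[0.2800, 0.7200], [0.6300, 0.3700]]
After raising P to the power 4:
P^4(1,1) = 0.5403

0.5403


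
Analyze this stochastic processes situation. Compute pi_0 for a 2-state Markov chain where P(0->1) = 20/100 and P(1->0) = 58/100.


Stationary distribution: pi_0 = p10/(p01+p10), pi_1 = p01/(p01+p10)
p01 = 0.2000, p10 = 0.5800
pi_0 = 0.7436

0.7436


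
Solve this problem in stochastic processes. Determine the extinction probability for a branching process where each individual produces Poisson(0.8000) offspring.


Since mu = 0.8000 <= 1, extinction probability = 1.

1.0000


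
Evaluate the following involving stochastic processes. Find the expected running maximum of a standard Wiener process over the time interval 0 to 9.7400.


E(max B(s)) = sqrt(2t/pi)
= sqrt(2*9.7400/pi)
= sqrt(6.2007)
= 2.4901

2.4901


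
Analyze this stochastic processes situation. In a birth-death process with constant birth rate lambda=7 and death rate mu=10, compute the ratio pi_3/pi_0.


For birth-death process, pi_n/pi_0 = (lambda/mu)^n
= (7/10)^3
= 0.3430

0.3430


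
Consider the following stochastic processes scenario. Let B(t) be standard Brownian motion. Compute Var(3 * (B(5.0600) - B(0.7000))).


Var(alpha*(B(t)-B(s))) = alpha^2 * (t-s)
= 3^2 * (5.0600 - 0.7000)
= 9 * 4.3600
= 39.2400

39.2400


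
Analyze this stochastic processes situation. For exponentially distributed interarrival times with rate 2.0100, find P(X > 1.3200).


P(X > t) = exp(-lambda * t)
= exp(-2.0100 * 1.3200)
= exp(-2.6532) = 0.0704

0.0704


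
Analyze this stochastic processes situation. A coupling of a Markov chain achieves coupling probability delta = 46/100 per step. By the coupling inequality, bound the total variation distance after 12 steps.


TV distance bound <= (1-delta)^n
= (1 - 0.4600)^12
= 0.5400^12
= 6.1479e-04

6.1479e-04


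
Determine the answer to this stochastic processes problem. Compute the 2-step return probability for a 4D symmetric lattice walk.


P(return in 2 steps) = P(reverse first step) = 1/(2d)
= 1/8
= 0.1250

0.1250


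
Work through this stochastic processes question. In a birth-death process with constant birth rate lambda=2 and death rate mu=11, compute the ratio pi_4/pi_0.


For birth-death process, pi_n/pi_0 = (lambda/mu)^n
= (2/11)^4
= 0.0011

0.0011


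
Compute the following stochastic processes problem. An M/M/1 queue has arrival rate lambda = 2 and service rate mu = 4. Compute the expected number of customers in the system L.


rho = 2/4 = 0.5000
L = rho/(1-rho)
= 0.5000/0.5000
= 1.0000

1.0000


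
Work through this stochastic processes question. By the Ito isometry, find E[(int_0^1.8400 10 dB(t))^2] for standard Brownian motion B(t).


By Ito isometry: E[(int f dB)^2] = int f^2 dt
= 10^2 * 1.8400
= 100 * 1.8400 = 184.0000

184.0000


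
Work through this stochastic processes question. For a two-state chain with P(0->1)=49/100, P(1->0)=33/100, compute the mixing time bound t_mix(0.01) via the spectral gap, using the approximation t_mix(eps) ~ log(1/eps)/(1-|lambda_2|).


lambda_2 = |1 - p01 - p10| = |1 - 0.4900 - 0.3300| = 0.1800
t_mix ~ log(1/eps)/(1 - |lambda_2|)
= log(100)/(1 - 0.1800) = 4.6052/0.8200
= 5.6161

5.6161


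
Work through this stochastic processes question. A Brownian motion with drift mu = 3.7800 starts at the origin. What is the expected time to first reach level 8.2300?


Expected first passage time = a/mu
= 8.2300/3.7800
= 2.1772

2.1772


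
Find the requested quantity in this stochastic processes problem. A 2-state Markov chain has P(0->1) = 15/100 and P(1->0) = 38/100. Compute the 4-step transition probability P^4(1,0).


Computing P^4 by matrix multiplication.
P = [[0.8500, 0.1500], [0.3800, 0.6200]]
After raising P to the power 4:
P^4(1,0) = 0.6820

0.6820


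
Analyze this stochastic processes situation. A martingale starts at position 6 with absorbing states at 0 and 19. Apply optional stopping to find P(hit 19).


By optional stopping theorem: E(M at tau) = M(0) = 6
P(hit 19)*19 + P(hit 0)*0 = 6
P(hit 19) = (6 - 0)/(19 - 0) = 6/19 = 0.3158

0.3158


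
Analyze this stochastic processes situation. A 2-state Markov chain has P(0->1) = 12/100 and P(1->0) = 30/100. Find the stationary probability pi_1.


Stationary distribution: pi_0 = p10/(p01+p10), pi_1 = p01/(p01+p10)
p01 = 0.1200, p10 = 0.3000
pi_1 = 0.2857

0.2857
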